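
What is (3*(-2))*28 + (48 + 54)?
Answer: -66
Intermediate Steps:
(3*(-2))*28 + (48 + 54) = -6*28 + 102 = -168 + 102 = -66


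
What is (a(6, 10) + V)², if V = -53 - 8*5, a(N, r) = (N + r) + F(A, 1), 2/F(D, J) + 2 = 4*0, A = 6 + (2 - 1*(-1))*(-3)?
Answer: 6084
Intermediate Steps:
A = -3 (A = 6 + (2 + 1)*(-3) = 6 + 3*(-3) = 6 - 9 = -3)
F(D, J) = -1 (F(D, J) = 2/(-2 + 4*0) = 2/(-2 + 0) = 2/(-2) = 2*(-½) = -1)
a(N, r) = -1 + N + r (a(N, r) = (N + r) - 1 = -1 + N + r)
V = -93 (V = -53 - 40 = -93)
(a(6, 10) + V)² = ((-1 + 6 + 10) - 93)² = (15 - 93)² = (-78)² = 6084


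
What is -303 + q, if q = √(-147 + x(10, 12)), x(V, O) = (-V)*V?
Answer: -303 + I*√247 ≈ -303.0 + 15.716*I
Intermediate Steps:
x(V, O) = -V²
q = I*√247 (q = √(-147 - 1*10²) = √(-147 - 1*100) = √(-147 - 100) = √(-247) = I*√247 ≈ 15.716*I)
-303 + q = -303 + I*√247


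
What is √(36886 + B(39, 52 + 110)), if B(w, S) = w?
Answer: 5*√1477 ≈ 192.16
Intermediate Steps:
√(36886 + B(39, 52 + 110)) = √(36886 + 39) = √36925 = 5*√1477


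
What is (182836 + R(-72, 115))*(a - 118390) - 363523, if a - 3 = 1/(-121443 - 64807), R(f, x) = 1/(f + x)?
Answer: -173355574976671949/8008750 ≈ -2.1646e+10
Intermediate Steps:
a = 558749/186250 (a = 3 + 1/(-121443 - 64807) = 3 + 1/(-186250) = 3 - 1/186250 = 558749/186250 ≈ 3.0000)
(182836 + R(-72, 115))*(a - 118390) - 363523 = (182836 + 1/(-72 + 115))*(558749/186250 - 118390) - 363523 = (182836 + 1/43)*(-22049578751/186250) - 363523 = (7861949/43)*(-22049578751/186250) - 363523 = -173352663611845699/8008750 - 363523 = -173355574976671949/8008750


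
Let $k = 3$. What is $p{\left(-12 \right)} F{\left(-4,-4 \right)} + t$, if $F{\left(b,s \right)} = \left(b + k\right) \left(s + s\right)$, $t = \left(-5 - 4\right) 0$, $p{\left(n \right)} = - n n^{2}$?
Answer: $13824$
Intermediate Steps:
$p{\left(n \right)} = - n^{3}$
$t = 0$ ($t = \left(-9\right) 0 = 0$)
$F{\left(b,s \right)} = 2 s \left(3 + b\right)$ ($F{\left(b,s \right)} = \left(b + 3\right) \left(s + s\right) = \left(3 + b\right) 2 s = 2 s \left(3 + b\right)$)
$p{\left(-12 \right)} F{\left(-4,-4 \right)} + t = - \left(-12\right)^{3} \cdot 2 \left(-4\right) \left(3 - 4\right) + 0 = \left(-1\right) \left(-1728\right) 2 \left(-4\right) \left(-1\right) + 0 = 1728 \cdot 8 + 0 = 13824 + 0 = 13824$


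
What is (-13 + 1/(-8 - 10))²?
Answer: 55225/324 ≈ 170.45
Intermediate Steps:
(-13 + 1/(-8 - 10))² = (-13 + 1/(-18))² = (-13 - 1/18)² = (-235/18)² = 55225/324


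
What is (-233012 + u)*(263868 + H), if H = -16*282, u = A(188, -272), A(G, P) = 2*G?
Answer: -60335542416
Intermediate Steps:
u = 376 (u = 2*188 = 376)
H = -4512
(-233012 + u)*(263868 + H) = (-233012 + 376)*(263868 - 4512) = -232636*259356 = -60335542416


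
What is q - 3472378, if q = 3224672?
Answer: -247706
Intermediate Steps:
q - 3472378 = 3224672 - 3472378 = -247706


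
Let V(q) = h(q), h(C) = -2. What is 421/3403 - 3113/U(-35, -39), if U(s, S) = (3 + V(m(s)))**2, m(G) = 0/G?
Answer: -10593118/3403 ≈ -3112.9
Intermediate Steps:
m(G) = 0
V(q) = -2
U(s, S) = 1 (U(s, S) = (3 - 2)**2 = 1**2 = 1)
421/3403 - 3113/U(-35, -39) = 421/3403 - 3113/1 = 421*(1/3403) - 3113*1 = 421/3403 - 3113 = -10593118/3403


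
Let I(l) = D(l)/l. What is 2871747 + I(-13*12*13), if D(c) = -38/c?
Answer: 5905437556805/2056392 ≈ 2.8717e+6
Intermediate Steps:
I(l) = -38/l² (I(l) = (-38/l)/l = -38/l²)
2871747 + I(-13*12*13) = 2871747 - 38/(-13*12*13)² = 2871747 - 38/(-156*13)² = 2871747 - 38/(-2028)² = 2871747 - 38*1/4112784 = 2871747 - 19/2056392 = 5905437556805/2056392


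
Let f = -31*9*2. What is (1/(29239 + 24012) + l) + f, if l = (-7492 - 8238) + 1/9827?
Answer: -8523470871098/523297577 ≈ -16288.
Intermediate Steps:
f = -558 (f = -279*2 = -558)
l = -154578709/9827 (l = -15730 + 1/9827 = -154578709/9827 ≈ -15730.)
(1/(29239 + 24012) + l) + f = (1/(29239 + 24012) - 154578709/9827) - 558 = (1/53251 - 154578709/9827) - 558 = -8231470823132/523297577 - 558 = -8523470871098/523297577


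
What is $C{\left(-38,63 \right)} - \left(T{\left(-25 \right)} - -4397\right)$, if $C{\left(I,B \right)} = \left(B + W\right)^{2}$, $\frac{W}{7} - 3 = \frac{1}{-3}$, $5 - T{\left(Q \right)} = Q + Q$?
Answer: $\frac{19957}{9} \approx 2217.4$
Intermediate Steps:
$T{\left(Q \right)} = 5 - 2 Q$ ($T{\left(Q \right)} = 5 - \left(Q + Q\right) = 5 - 2 Q$)
$W = \frac{56}{3}$ ($W = 21 + \frac{7}{-3} = 21 + 7 \left(- \frac{1}{3}\right) = 21 - \frac{7}{3} = \frac{56}{3} \approx 18.667$)
$C{\left(I,B \right)} = \left(\frac{56}{3} + B\right)^{2}$ ($C{\left(I,B \right)} = \left(B + \frac{56}{3}\right)^{2} = \left(\frac{56}{3} + B\right)^{2}$)
$C{\left(-38,63 \right)} - \left(T{\left(-25 \right)} - -4397\right) = \frac{\left(56 + 3 \cdot 63\right)^{2}}{9} - \left(\left(5 - -50\right) - -4397\right) = \frac{\left(56 + 189\right)^{2}}{9} - \left(\left(5 + 50\right) + 4397\right) = \frac{245^{2}}{9} - \left(55 + 4397\right) = \frac{1}{9} \cdot 60025 - 4452 = \frac{60025}{9} - 4452 = \frac{19957}{9}$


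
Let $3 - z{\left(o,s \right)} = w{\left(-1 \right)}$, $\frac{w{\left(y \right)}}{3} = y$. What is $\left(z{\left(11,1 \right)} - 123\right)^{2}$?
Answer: $13689$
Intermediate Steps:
$w{\left(y \right)} = 3 y$
$z{\left(o,s \right)} = 6$ ($z{\left(o,s \right)} = 3 - 3 \left(-1\right) = 3 - -3 = 3 + 3 = 6$)
$\left(z{\left(11,1 \right)} - 123\right)^{2} = \left(6 - 123\right)^{2} = \left(-117\right)^{2} = 13689$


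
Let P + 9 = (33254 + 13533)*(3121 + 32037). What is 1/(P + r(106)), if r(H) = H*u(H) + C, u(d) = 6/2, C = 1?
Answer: 1/1644937656 ≈ 6.0793e-10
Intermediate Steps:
P = 1644937337 (P = -9 + (33254 + 13533)*(3121 + 32037) = -9 + 46787*35158 = -9 + 1644937346 = 1644937337)
u(d) = 3 (u(d) = 6*(1/2) = 3)
r(H) = 1 + 3*H (r(H) = H*3 + 1 = 3*H + 1 = 1 + 3*H)
1/(P + r(106)) = 1/(1644937337 + (1 + 3*106)) = 1/(1644937337 + (1 + 318)) = 1/(1644937337 + 319) = 1/1644937656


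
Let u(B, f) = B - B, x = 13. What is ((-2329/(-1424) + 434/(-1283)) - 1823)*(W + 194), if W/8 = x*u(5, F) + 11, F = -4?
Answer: -469281321825/913496 ≈ -5.1372e+5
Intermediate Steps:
u(B, f) = 0
W = 88 (W = 8*(13*0 + 11) = 8*(0 + 11) = 8*11 = 88)
((-2329/(-1424) + 434/(-1283)) - 1823)*(W + 194) = ((-2329/(-1424) + 434/(-1283)) - 1823)*(88 + 194) = ((-2329*(-1/1424) + 434*(-1/1283)) - 1823)*282 = ((2329/1424 - 434/1283) - 1823)*282 = (2370091/1826992 - 1823)*282 = -3328236325/1826992*282 = -469281321825/913496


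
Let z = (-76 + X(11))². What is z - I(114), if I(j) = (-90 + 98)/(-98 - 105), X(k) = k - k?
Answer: 1172536/203 ≈ 5776.0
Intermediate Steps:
X(k) = 0
I(j) = -8/203 (I(j) = 8/(-203) = 8*(-1/203) = -8/203)
z = 5776 (z = (-76 + 0)² = (-76)² = 5776)
z - I(114) = 5776 - 1*(-8/203) = 5776 + 8/203 = 1172536/203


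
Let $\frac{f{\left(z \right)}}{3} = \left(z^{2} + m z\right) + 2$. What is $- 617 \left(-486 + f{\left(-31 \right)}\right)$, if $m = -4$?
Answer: $-1712175$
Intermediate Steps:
$f{\left(z \right)} = 6 - 12 z + 3 z^{2}$ ($f{\left(z \right)} = 3 \left(\left(z^{2} - 4 z\right) + 2\right) = 3 \left(2 + z^{2} - 4 z\right) = 6 - 12 z + 3 z^{2}$)
$- 617 \left(-486 + f{\left(-31 \right)}\right) = - 617 \left(-486 + \left(6 - -372 + 3 \left(-31\right)^{2}\right)\right) = - 617 \left(-486 + \left(6 + 372 + 3 \cdot 961\right)\right) = - 617 \left(-486 + \left(6 + 372 + 2883\right)\right) = - 617 \left(-486 + 3261\right) = \left(-617\right) 2775 = -1712175$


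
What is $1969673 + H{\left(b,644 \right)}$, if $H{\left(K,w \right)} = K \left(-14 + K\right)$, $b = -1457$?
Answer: $4112920$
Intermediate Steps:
$1969673 + H{\left(b,644 \right)} = 1969673 - 1457 \left(-14 - 1457\right) = 1969673 - -2143247 = 1969673 + 2143247 = 4112920$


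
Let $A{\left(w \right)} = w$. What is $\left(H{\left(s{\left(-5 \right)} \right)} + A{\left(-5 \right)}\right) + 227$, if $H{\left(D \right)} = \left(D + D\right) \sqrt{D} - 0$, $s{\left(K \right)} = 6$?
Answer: $222 + 12 \sqrt{6} \approx 251.39$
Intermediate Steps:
$H{\left(D \right)} = 2 D^{\frac{3}{2}}$ ($H{\left(D \right)} = 2 D \sqrt{D} + 0 = 2 D^{\frac{3}{2}} + 0 = 2 D^{\frac{3}{2}}$)
$\left(H{\left(s{\left(-5 \right)} \right)} + A{\left(-5 \right)}\right) + 227 = \left(2 \cdot 6^{\frac{3}{2}} - 5\right) + 227 = \left(2 \cdot 6 \sqrt{6} - 5\right) + 227 = \left(12 \sqrt{6} - 5\right) + 227 = \left(-5 + 12 \sqrt{6}\right) + 227 = 222 + 12 \sqrt{6}$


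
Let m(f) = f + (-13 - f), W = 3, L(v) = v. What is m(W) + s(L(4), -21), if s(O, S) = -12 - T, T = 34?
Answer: -59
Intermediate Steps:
s(O, S) = -46 (s(O, S) = -12 - 1*34 = -12 - 34 = -46)
m(f) = -13
m(W) + s(L(4), -21) = -13 - 46 = -59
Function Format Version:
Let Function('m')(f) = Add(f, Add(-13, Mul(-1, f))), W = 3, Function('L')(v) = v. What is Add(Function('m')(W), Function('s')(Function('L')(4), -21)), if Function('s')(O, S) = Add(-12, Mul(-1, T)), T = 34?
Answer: -59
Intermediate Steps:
Function('s')(O, S) = -46 (Function('s')(O, S) = Add(-12, Mul(-1, 34)) = Add(-12, -34) = -46)
Function('m')(f) = -13
Add(Function('m')(W), Function('s')(Function('L')(4), -21)) = Add(-13, -46) = -59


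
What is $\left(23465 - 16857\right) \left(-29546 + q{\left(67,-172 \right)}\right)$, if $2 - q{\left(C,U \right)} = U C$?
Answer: $-119076160$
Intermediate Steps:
$q{\left(C,U \right)} = 2 - C U$ ($q{\left(C,U \right)} = 2 - U C = 2 - C U$)
$\left(23465 - 16857\right) \left(-29546 + q{\left(67,-172 \right)}\right) = \left(23465 - 16857\right) \left(-29546 - \left(-2 + 67 \left(-172\right)\right)\right) = 6608 \left(-29546 + \left(2 + 11524\right)\right) = 6608 \left(-29546 + 11526\right) = 6608 \left(-18020\right) = -119076160$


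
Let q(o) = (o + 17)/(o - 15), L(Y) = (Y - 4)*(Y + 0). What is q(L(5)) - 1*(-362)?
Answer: 1799/5 ≈ 359.80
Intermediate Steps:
L(Y) = Y*(-4 + Y) (L(Y) = (-4 + Y)*Y = Y*(-4 + Y))
q(o) = (17 + o)/(-15 + o)
q(L(5)) - 1*(-362) = (17 + 5*(-4 + 5))/(-15 + 5*(-4 + 5)) - 1*(-362) = (17 + 5*1)/(-15 + 5*1) + 362 = (17 + 5)/(-15 + 5) + 362 = 22/(-10) + 362 = -⅒*22 + 362 = -11/5 + 362 = 1799/5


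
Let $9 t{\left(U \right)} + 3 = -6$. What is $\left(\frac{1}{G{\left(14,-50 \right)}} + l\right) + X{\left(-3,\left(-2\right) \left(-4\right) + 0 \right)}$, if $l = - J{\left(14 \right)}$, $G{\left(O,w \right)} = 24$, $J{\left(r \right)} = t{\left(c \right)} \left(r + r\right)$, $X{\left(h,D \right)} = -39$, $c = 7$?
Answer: $- \frac{263}{24} \approx -10.958$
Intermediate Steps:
$t{\left(U \right)} = -1$ ($t{\left(U \right)} = - \frac{1}{3} + \frac{1}{9} \left(-6\right) = - \frac{1}{3} - \frac{2}{3} = -1$)
$J{\left(r \right)} = - 2 r$ ($J{\left(r \right)} = - (r + r) = - 2 r$)
$l = 28$ ($l = - \left(-2\right) 14 = \left(-1\right) \left(-28\right) = 28$)
$\left(\frac{1}{G{\left(14,-50 \right)}} + l\right) + X{\left(-3,\left(-2\right) \left(-4\right) + 0 \right)} = \left(\frac{1}{24} + 28\right) - 39 = \frac{673}{24} - 39 = - \frac{263}{24}$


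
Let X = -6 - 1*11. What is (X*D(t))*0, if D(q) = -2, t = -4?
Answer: 0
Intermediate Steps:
X = -17 (X = -6 - 11 = -17)
(X*D(t))*0 = -17*(-2)*0 = 34*0 = 0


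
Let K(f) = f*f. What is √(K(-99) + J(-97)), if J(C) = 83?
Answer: 2*√2471 ≈ 99.418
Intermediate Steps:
K(f) = f²
√(K(-99) + J(-97)) = √((-99)² + 83) = √(9801 + 83) = √9884 = 2*√2471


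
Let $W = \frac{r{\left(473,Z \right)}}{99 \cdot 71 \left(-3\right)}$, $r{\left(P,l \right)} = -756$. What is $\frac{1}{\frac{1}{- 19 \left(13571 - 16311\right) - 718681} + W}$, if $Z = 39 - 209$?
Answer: $\frac{520631001}{18664607} \approx 27.894$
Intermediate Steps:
$Z = -170$
$W = \frac{28}{781}$ ($W = - \frac{756}{99 \cdot 71 \left(-3\right)} = - \frac{756}{7029 \left(-3\right)} = - \frac{756}{-21087} = \left(-756\right) \left(- \frac{1}{21087}\right) = \frac{28}{781} \approx 0.035851$)
$\frac{1}{\frac{1}{- 19 \left(13571 - 16311\right) - 718681} + W} = \frac{1}{\frac{1}{- 19 \left(13571 - 16311\right) - 718681} + \frac{28}{781}} = \frac{1}{\frac{1}{\left(-19\right) \left(-2740\right) - 718681} + \frac{28}{781}} = \frac{1}{\frac{1}{52060 - 718681} + \frac{28}{781}} = \frac{1}{\frac{1}{-666621} + \frac{28}{781}} = \frac{1}{- \frac{1}{666621} + \frac{28}{781}} = \frac{1}{\frac{18664607}{520631001}} = \frac{520631001}{18664607}$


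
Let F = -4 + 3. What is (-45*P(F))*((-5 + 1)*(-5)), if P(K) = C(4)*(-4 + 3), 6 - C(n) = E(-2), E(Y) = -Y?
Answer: 3600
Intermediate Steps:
C(n) = 4 (C(n) = 6 - (-1)*(-2) = 6 - 1*2 = 6 - 2 = 4)
F = -1
P(K) = -4 (P(K) = 4*(-4 + 3) = 4*(-1) = -4)
(-45*P(F))*((-5 + 1)*(-5)) = (-45*(-4))*((-5 + 1)*(-5)) = 180*(-4*(-5)) = 180*20 = 3600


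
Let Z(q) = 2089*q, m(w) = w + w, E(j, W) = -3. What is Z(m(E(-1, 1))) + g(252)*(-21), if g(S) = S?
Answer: -17826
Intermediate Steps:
m(w) = 2*w
Z(m(E(-1, 1))) + g(252)*(-21) = 2089*(2*(-3)) + 252*(-21) = 2089*(-6) - 5292 = -12534 - 5292 = -17826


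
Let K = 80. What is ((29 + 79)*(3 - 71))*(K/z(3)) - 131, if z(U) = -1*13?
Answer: 585817/13 ≈ 45063.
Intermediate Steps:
z(U) = -13
((29 + 79)*(3 - 71))*(K/z(3)) - 131 = ((29 + 79)*(3 - 71))*(80/(-13)) - 131 = (108*(-68))*(80*(-1/13)) - 131 = -7344*(-80/13) - 131 = 587520/13 - 131 = 585817/13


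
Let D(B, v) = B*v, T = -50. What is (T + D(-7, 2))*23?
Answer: -1472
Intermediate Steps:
(T + D(-7, 2))*23 = (-50 - 7*2)*23 = (-50 - 14)*23 = -64*23 = -1472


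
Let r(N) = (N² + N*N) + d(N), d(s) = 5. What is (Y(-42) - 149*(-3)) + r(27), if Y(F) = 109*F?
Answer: -2668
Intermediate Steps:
r(N) = 5 + 2*N² (r(N) = (N² + N*N) + 5 = (N² + N²) + 5 = 2*N² + 5 = 5 + 2*N²)
(Y(-42) - 149*(-3)) + r(27) = (109*(-42) - 149*(-3)) + (5 + 2*27²) = (-4578 + 447) + (5 + 2*729) = -4131 + (5 + 1458) = -4131 + 1463 = -2668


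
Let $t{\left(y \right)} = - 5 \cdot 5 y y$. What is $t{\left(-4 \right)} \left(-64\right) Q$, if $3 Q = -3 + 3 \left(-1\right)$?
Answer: $-51200$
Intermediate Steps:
$t{\left(y \right)} = - 25 y^{2}$ ($t{\left(y \right)} = - 25 y y = - 25 y^{2}$)
$Q = -2$ ($Q = \frac{-3 + 3 \left(-1\right)}{3} = \frac{-3 - 3}{3} = \frac{1}{3} \left(-6\right) = -2$)
$t{\left(-4 \right)} \left(-64\right) Q = - 25 \left(-4\right)^{2} \left(-64\right) \left(-2\right) = \left(-25\right) 16 \left(-64\right) \left(-2\right) = \left(-400\right) \left(-64\right) \left(-2\right) = 25600 \left(-2\right) = -51200$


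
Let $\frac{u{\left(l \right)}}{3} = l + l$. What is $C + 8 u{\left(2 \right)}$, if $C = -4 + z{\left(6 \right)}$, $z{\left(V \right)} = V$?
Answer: $98$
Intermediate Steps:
$u{\left(l \right)} = 6 l$ ($u{\left(l \right)} = 3 \left(l + l\right) = 3 \cdot 2 l = 6 l$)
$C = 2$ ($C = -4 + 6 = 2$)
$C + 8 u{\left(2 \right)} = 2 + 8 \cdot 6 \cdot 2 = 2 + 8 \cdot 12 = 2 + 96 = 98$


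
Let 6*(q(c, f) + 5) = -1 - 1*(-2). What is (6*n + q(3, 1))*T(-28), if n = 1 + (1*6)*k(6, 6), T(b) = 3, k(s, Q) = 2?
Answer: 439/2 ≈ 219.50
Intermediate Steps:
q(c, f) = -29/6 (q(c, f) = -5 + (-1 - 1*(-2))/6 = -5 + (-1 + 2)/6 = -5 + (1/6)*1 = -5 + 1/6 = -29/6)
n = 13 (n = 1 + (1*6)*2 = 1 + 6*2 = 1 + 12 = 13)
(6*n + q(3, 1))*T(-28) = (6*13 - 29/6)*3 = (78 - 29/6)*3 = (439/6)*3 = 439/2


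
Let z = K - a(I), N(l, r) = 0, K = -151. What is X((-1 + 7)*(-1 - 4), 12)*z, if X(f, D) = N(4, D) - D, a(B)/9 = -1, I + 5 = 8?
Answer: 1704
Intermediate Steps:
I = 3 (I = -5 + 8 = 3)
a(B) = -9 (a(B) = 9*(-1) = -9)
X(f, D) = -D (X(f, D) = 0 - D = -D)
z = -142 (z = -151 - 1*(-9) = -151 + 9 = -142)
X((-1 + 7)*(-1 - 4), 12)*z = -1*12*(-142) = -12*(-142) = 1704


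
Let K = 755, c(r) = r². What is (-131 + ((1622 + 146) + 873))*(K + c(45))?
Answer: 6977800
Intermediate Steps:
(-131 + ((1622 + 146) + 873))*(K + c(45)) = (-131 + ((1622 + 146) + 873))*(755 + 45²) = (-131 + (1768 + 873))*(755 + 2025) = (-131 + 2641)*2780 = 2510*2780 = 6977800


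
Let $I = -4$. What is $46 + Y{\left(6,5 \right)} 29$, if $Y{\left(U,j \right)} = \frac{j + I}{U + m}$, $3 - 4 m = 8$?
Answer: $\frac{990}{19} \approx 52.105$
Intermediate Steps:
$m = - \frac{5}{4}$ ($m = \frac{3}{4} - 2 = - \frac{5}{4} \approx -1.25$)
$Y{\left(U,j \right)} = \frac{-4 + j}{- \frac{5}{4} + U}$ ($Y{\left(U,j \right)} = \frac{j - 4}{U - \frac{5}{4}} = \frac{-4 + j}{- \frac{5}{4} + U}$)
$46 + Y{\left(6,5 \right)} 29 = 46 + \frac{4 \left(-4 + 5\right)}{-5 + 4 \cdot 6} \cdot 29 = 46 + 4 \frac{1}{-5 + 24} \cdot 1 \cdot 29 = 46 + 4 \cdot \frac{1}{19} \cdot 1 \cdot 29 = 46 + \frac{4}{19} \cdot 29 = 46 + \frac{116}{19} = \frac{990}{19}$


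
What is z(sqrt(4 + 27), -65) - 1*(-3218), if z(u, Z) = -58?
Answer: 3160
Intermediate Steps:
z(sqrt(4 + 27), -65) - 1*(-3218) = -58 - 1*(-3218) = -58 + 3218 = 3160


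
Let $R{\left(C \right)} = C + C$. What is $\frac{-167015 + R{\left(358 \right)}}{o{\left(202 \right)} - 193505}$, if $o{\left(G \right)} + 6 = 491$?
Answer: $\frac{55433}{64340} \approx 0.86156$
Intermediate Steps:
$R{\left(C \right)} = 2 C$
$o{\left(G \right)} = 485$ ($o{\left(G \right)} = -6 + 491 = 485$)
$\frac{-167015 + R{\left(358 \right)}}{o{\left(202 \right)} - 193505} = \frac{-167015 + 2 \cdot 358}{485 - 193505} = \frac{-167015 + 716}{-193020} = \left(-166299\right) \left(- \frac{1}{193020}\right) = \frac{55433}{64340}$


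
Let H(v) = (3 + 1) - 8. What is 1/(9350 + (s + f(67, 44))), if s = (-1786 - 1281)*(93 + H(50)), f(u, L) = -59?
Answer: -1/263672 ≈ -3.7926e-6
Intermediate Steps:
H(v) = -4 (H(v) = 4 - 8 = -4)
s = -272963 (s = (-1786 - 1281)*(93 - 4) = -3067*89 = -272963)
1/(9350 + (s + f(67, 44))) = 1/(9350 + (-272963 - 59)) = 1/(9350 - 273022) = 1/(-263672) = -1/263672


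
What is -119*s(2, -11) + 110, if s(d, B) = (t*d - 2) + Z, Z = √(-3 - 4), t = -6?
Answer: 1776 - 119*I*√7 ≈ 1776.0 - 314.84*I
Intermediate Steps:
Z = I*√7 (Z = √(-7) = I*√7 ≈ 2.6458*I)
s(d, B) = -2 - 6*d + I*√7 (s(d, B) = (-6*d - 2) + I*√7 = (-2 - 6*d) + I*√7 = -2 - 6*d + I*√7)
-119*s(2, -11) + 110 = -119*(-2 - 6*2 + I*√7) + 110 = -119*(-2 - 12 + I*√7) + 110 = -119*(-14 + I*√7) + 110 = (1666 - 119*I*√7) + 110 = 1776 - 119*I*√7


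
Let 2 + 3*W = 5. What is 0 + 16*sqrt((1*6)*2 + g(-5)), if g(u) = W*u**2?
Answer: 16*sqrt(37) ≈ 97.324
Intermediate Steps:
W = 1 (W = -2/3 + (1/3)*5 = -2/3 + 5/3 = 1)
g(u) = u**2 (g(u) = 1*u**2 = u**2)
0 + 16*sqrt((1*6)*2 + g(-5)) = 0 + 16*sqrt((1*6)*2 + (-5)**2) = 0 + 16*sqrt(6*2 + 25) = 0 + 16*sqrt(12 + 25) = 0 + 16*sqrt(37) = 16*sqrt(37)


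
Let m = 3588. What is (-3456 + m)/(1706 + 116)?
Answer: 66/911 ≈ 0.072448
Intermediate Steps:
(-3456 + m)/(1706 + 116) = (-3456 + 3588)/(1706 + 116) = 132/1822 = 132*(1/1822) = 66/911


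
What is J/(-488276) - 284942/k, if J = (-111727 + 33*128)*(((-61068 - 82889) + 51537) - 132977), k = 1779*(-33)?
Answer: -1422381597297545/28665219132 ≈ -49620.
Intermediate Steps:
k = -58707
J = 24230853691 (J = (-111727 + 4224)*((-143957 + 51537) - 132977) = -107503*(-92420 - 132977) = -107503*(-225397) = 24230853691)
J/(-488276) - 284942/k = 24230853691/(-488276) - 284942/(-58707) = 24230853691*(-1/488276) - 284942*(-1/58707) = -24230853691/488276 + 284942/58707 = -1422381597297545/28665219132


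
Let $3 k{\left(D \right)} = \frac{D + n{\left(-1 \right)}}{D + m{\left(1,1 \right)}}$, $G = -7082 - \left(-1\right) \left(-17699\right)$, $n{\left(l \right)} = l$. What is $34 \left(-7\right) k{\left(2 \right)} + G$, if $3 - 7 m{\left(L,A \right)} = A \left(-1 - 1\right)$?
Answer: $- \frac{1414183}{57} \approx -24810.0$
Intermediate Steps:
$m{\left(L,A \right)} = \frac{3}{7} + \frac{2 A}{7}$ ($m{\left(L,A \right)} = \frac{3}{7} - \frac{A \left(-1 - 1\right)}{7} = \frac{3}{7} - \frac{A \left(-2\right)}{7} = \frac{3}{7} - \frac{\left(-2\right) A}{7} = \frac{3}{7} + \frac{2 A}{7}$)
$G = -24781$ ($G = -7082 - 17699 = -24781$)
$k{\left(D \right)} = \frac{-1 + D}{3 \left(\frac{5}{7} + D\right)}$ ($k{\left(D \right)} = \frac{\left(D - 1\right) \frac{1}{D + \left(\frac{3}{7} + \frac{2}{7} \cdot 1\right)}}{3} = \frac{\left(-1 + D\right) \frac{1}{D + \left(\frac{3}{7} + \frac{2}{7}\right)}}{3} = \frac{\left(-1 + D\right) \frac{1}{D + \frac{5}{7}}}{3} = \frac{\left(-1 + D\right) \frac{1}{\frac{5}{7} + D}}{3} = \frac{\frac{1}{\frac{5}{7} + D} \left(-1 + D\right)}{3} = \frac{-1 + D}{3 \left(\frac{5}{7} + D\right)}$)
$34 \left(-7\right) k{\left(2 \right)} + G = 34 \left(-7\right) \frac{7 \left(-1 + 2\right)}{3 \left(5 + 7 \cdot 2\right)} - 24781 = - 238 \cdot \frac{7}{3} \frac{1}{5 + 14} \cdot 1 - 24781 = - 238 \cdot \frac{7}{3} \cdot \frac{1}{19} \cdot 1 - 24781 = \left(-238\right) \frac{7}{57} - 24781 = - \frac{1666}{57} - 24781 = - \frac{1414183}{57}$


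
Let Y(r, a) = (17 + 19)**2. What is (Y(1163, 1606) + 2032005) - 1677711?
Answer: 355590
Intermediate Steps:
Y(r, a) = 1296 (Y(r, a) = 36**2 = 1296)
(Y(1163, 1606) + 2032005) - 1677711 = (1296 + 2032005) - 1677711 = 2033301 - 1677711 = 355590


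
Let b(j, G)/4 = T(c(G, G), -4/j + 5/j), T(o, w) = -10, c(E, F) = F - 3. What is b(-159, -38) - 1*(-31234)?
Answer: 31194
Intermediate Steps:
c(E, F) = -3 + F
b(j, G) = -40 (b(j, G) = 4*(-10) = -40)
b(-159, -38) - 1*(-31234) = -40 - 1*(-31234) = -40 + 31234 = 31194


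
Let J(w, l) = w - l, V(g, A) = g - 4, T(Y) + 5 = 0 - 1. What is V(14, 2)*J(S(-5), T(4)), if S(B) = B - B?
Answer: 60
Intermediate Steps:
T(Y) = -6 (T(Y) = -5 + (0 - 1) = -5 - 1 = -6)
V(g, A) = -4 + g
S(B) = 0
V(14, 2)*J(S(-5), T(4)) = (-4 + 14)*(0 - 1*(-6)) = 10*(0 + 6) = 10*6 = 60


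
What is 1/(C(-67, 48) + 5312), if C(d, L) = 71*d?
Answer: 1/555 ≈ 0.0018018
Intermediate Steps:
1/(C(-67, 48) + 5312) = 1/(71*(-67) + 5312) = 1/(-4757 + 5312) = 1/555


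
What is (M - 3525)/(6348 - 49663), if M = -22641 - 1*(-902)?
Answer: 25264/43315 ≈ 0.58326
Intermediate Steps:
M = -21739 (M = -22641 + 902 = -21739)
(M - 3525)/(6348 - 49663) = (-21739 - 3525)/(6348 - 49663) = -25264/(-43315) = -25264*(-1/43315) = 25264/43315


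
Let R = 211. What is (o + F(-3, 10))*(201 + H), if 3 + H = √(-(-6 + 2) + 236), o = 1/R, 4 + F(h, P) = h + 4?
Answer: -125136/211 - 2528*√15/211 ≈ -639.46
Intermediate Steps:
F(h, P) = h (F(h, P) = -4 + (h + 4) = -4 + (4 + h) = h)
o = 1/211 ≈ 0.0047393
H = -3 + 4*√15 (H = -3 + √(-(-6 + 2) + 236) = -3 + √(-1*(-4) + 236) = -3 + √(4 + 236) = -3 + √240 = -3 + 4*√15 ≈ 12.492)
(o + F(-3, 10))*(201 + H) = (1/211 - 3)*(201 + (-3 + 4*√15)) = -632*(198 + 4*√15)/211 = -125136/211 - 2528*√15/211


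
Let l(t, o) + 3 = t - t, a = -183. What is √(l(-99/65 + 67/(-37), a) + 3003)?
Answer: 10*√30 ≈ 54.772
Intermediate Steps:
l(t, o) = -3 (l(t, o) = -3 + (t - t) = -3 + 0 = -3)
√(l(-99/65 + 67/(-37), a) + 3003) = √(-3 + 3003) = √3000 = 10*√30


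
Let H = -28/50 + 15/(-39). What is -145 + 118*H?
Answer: -83351/325 ≈ -256.46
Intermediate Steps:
H = -307/325 (H = -28*1/50 + 15*(-1/39) = -14/25 - 5/13 = -307/325 ≈ -0.94462)
-145 + 118*H = -145 + 118*(-307/325) = -145 - 36226/325 = -83351/325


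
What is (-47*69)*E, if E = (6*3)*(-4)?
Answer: 233496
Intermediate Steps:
E = -72 (E = 18*(-4) = -72)
(-47*69)*E = -47*69*(-72) = -3243*(-72) = 233496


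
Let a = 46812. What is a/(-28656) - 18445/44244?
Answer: -9026771/4402278 ≈ -2.0505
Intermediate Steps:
a/(-28656) - 18445/44244 = 46812/(-28656) - 18445/44244 = 46812*(-1/28656) - 18445*1/44244 = -3901/2388 - 18445/44244 = -9026771/4402278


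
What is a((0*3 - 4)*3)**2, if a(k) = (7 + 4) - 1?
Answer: 100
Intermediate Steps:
a(k) = 10 (a(k) = 11 - 1 = 10)
a((0*3 - 4)*3)**2 = 10**2 = 100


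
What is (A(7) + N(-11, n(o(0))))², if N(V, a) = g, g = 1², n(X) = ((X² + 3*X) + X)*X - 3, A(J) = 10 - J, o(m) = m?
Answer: 16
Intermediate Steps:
n(X) = -3 + X*(X² + 4*X) (n(X) = (X² + 4*X)*X - 3 = X*(X² + 4*X) - 3 = -3 + X*(X² + 4*X))
g = 1
N(V, a) = 1
(A(7) + N(-11, n(o(0))))² = ((10 - 1*7) + 1)² = ((10 - 7) + 1)² = (3 + 1)² = 4² = 16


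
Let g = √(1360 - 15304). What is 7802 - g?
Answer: 7802 - 2*I*√3486 ≈ 7802.0 - 118.08*I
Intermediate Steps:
g = 2*I*√3486 (g = √(-13944) = 2*I*√3486 ≈ 118.08*I)
7802 - g = 7802 - 2*I*√3486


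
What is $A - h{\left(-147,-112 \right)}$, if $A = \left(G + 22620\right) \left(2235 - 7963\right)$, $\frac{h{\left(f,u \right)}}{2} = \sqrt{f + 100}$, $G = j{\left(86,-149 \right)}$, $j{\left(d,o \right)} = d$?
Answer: $-130059968 - 2 i \sqrt{47} \approx -1.3006 \cdot 10^{8} - 13.711 i$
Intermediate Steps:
$G = 86$
$h{\left(f,u \right)} = 2 \sqrt{100 + f}$ ($h{\left(f,u \right)} = 2 \sqrt{f + 100} = 2 \sqrt{100 + f}$)
$A = -130059968$ ($A = \left(86 + 22620\right) \left(2235 - 7963\right) = 22706 \left(-5728\right) = -130059968$)
$A - h{\left(-147,-112 \right)} = -130059968 - 2 \sqrt{100 - 147} = -130059968 - 2 \sqrt{-47} = -130059968 - 2 i \sqrt{47}$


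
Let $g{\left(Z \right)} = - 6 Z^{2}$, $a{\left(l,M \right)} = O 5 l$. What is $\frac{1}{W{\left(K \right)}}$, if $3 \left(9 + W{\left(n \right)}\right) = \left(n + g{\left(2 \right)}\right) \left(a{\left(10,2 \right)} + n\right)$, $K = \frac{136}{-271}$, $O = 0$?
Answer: $- \frac{220323}{1079867} \approx -0.20403$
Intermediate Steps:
$a{\left(l,M \right)} = 0$ ($a{\left(l,M \right)} = 0 \cdot 5 l = 0 l = 0$)
$K = - \frac{136}{271}$ ($K = 136 \left(- \frac{1}{271}\right) = - \frac{136}{271} \approx -0.50185$)
$W{\left(n \right)} = -9 + \frac{n \left(-24 + n\right)}{3}$ ($W{\left(n \right)} = -9 + \frac{\left(n - 6 \cdot 2^{2}\right) \left(0 + n\right)}{3} = -9 + \frac{\left(n - 24\right) n}{3} = -9 + \frac{\left(-24 + n\right) n}{3} = -9 + \frac{n \left(-24 + n\right)}{3}$)
$\frac{1}{W{\left(K \right)}} = \frac{1}{-9 - - \frac{1088}{271} + \frac{\left(- \frac{136}{271}\right)^{2}}{3}} = \frac{1}{-9 + \frac{1088}{271} + \frac{1}{3} \cdot \frac{18496}{73441}} = \frac{1}{-9 + \frac{1088}{271} + \frac{18496}{220323}} = \frac{1}{- \frac{1079867}{220323}} = - \frac{220323}{1079867}$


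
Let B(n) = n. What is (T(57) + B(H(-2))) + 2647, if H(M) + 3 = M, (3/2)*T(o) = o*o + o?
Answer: 4846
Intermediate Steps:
T(o) = 2*o/3 + 2*o²/3 (T(o) = 2*(o*o + o)/3 = 2*(o² + o)/3 = 2*(o + o²)/3 = 2*o/3 + 2*o²/3)
H(M) = -3 + M
(T(57) + B(H(-2))) + 2647 = ((⅔)*57*(1 + 57) + (-3 - 2)) + 2647 = ((⅔)*57*58 - 5) + 2647 = (2204 - 5) + 2647 = 2199 + 2647 = 4846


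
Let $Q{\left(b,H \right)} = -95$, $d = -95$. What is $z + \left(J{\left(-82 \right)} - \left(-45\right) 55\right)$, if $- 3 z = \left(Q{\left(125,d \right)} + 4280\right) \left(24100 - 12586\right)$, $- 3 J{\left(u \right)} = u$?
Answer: $- \frac{48178583}{3} \approx -1.606 \cdot 10^{7}$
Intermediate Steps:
$J{\left(u \right)} = - \frac{u}{3}$
$z = -16062030$ ($z = - \frac{\left(-95 + 4280\right) \left(24100 - 12586\right)}{3} = - \frac{4185 \cdot 11514}{3} = \left(- \frac{1}{3}\right) 48186090 = -16062030$)
$z + \left(J{\left(-82 \right)} - \left(-45\right) 55\right) = -16062030 - \left(- \frac{82}{3} - 2475\right) = -16062030 + \left(\frac{82}{3} - -2475\right) = -16062030 + \left(\frac{82}{3} + 2475\right) = -16062030 + \frac{7507}{3} = - \frac{48178583}{3}$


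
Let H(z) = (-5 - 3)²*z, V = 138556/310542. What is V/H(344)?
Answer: 34639/1709223168 ≈ 2.0266e-5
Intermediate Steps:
V = 69278/155271 (V = 138556*(1/310542) = 69278/155271 ≈ 0.44617)
H(z) = 64*z (H(z) = (-8)²*z = 64*z)
V/H(344) = 69278/(155271*((64*344))) = (69278/155271)/22016 = (69278/155271)*(1/22016) = 34639/1709223168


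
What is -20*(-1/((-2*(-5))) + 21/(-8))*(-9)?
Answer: -981/2 ≈ -490.50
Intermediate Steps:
-20*(-1/((-2*(-5))) + 21/(-8))*(-9) = -20*(-1/10 + 21*(-1/8))*(-9) = -20*(-1*1/10 - 21/8)*(-9) = -20*(-1/10 - 21/8)*(-9) = -20*(-109/40)*(-9) = (109/2)*(-9) = -981/2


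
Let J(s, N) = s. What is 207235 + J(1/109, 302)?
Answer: 22588616/109 ≈ 2.0724e+5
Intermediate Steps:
207235 + J(1/109, 302) = 207235 + 1/109 = 22588616/109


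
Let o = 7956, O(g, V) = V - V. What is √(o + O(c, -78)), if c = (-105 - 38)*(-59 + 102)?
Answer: 6*√221 ≈ 89.196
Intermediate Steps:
c = -6149 (c = -143*43 = -6149)
O(g, V) = 0
√(o + O(c, -78)) = √(7956 + 0) = √7956 = 6*√221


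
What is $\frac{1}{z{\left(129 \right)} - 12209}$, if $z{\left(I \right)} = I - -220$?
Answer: $- \frac{1}{11860} \approx -8.4317 \cdot 10^{-5}$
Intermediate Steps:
$z{\left(I \right)} = 220 + I$ ($z{\left(I \right)} = I + 220 = 220 + I$)
$\frac{1}{z{\left(129 \right)} - 12209} = \frac{1}{\left(220 + 129\right) - 12209} = \frac{1}{349 - 12209} = \frac{1}{-11860} = - \frac{1}{11860}$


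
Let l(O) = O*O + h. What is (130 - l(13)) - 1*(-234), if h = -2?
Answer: 197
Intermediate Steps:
l(O) = -2 + O**2 (l(O) = O*O - 2 = O**2 - 2 = -2 + O**2)
(130 - l(13)) - 1*(-234) = (130 - (-2 + 13**2)) - 1*(-234) = (130 - (-2 + 169)) + 234 = (130 - 1*167) + 234 = (130 - 167) + 234 = -37 + 234 = 197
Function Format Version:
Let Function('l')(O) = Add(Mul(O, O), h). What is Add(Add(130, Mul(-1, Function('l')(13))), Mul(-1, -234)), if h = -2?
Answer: 197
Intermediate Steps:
Function('l')(O) = Add(-2, Pow(O, 2)) (Function('l')(O) = Add(Mul(O, O), -2) = Add(Pow(O, 2), -2) = Add(-2, Pow(O, 2)))
Add(Add(130, Mul(-1, Function('l')(13))), Mul(-1, -234)) = Add(Add(130, Mul(-1, Add(-2, Pow(13, 2)))), Mul(-1, -234)) = Add(Add(130, Mul(-1, Add(-2, 169))), 234) = Add(Add(130, Mul(-1, 167)), 234) = Add(Add(130, -167), 234) = Add(-37, 234) = 197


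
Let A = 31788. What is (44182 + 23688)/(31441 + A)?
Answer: 67870/63229 ≈ 1.0734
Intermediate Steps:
(44182 + 23688)/(31441 + A) = (44182 + 23688)/(31441 + 31788) = 67870/63229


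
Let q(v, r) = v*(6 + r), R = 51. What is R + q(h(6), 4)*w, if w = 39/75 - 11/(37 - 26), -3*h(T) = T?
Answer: 303/5 ≈ 60.600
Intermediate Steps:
h(T) = -T/3
w = -12/25 (w = 39*(1/75) - 11/11 = 13/25 - 11*1/11 = 13/25 - 1 = -12/25 ≈ -0.48000)
R + q(h(6), 4)*w = 51 + ((-1/3*6)*(6 + 4))*(-12/25) = 51 - 2*10*(-12/25) = 51 - 20*(-12/25) = 51 + 48/5 = 303/5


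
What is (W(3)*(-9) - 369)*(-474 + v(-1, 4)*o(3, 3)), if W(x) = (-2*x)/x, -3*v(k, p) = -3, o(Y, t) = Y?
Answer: 165321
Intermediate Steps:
v(k, p) = 1 (v(k, p) = -⅓*(-3) = 1)
W(x) = -2
(W(3)*(-9) - 369)*(-474 + v(-1, 4)*o(3, 3)) = (-2*(-9) - 369)*(-474 + 1*3) = (18 - 369)*(-474 + 3) = -351*(-471) = 165321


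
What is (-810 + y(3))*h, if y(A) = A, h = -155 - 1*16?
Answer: 137997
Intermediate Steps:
h = -171 (h = -155 - 16 = -171)
(-810 + y(3))*h = (-810 + 3)*(-171) = -807*(-171) = 137997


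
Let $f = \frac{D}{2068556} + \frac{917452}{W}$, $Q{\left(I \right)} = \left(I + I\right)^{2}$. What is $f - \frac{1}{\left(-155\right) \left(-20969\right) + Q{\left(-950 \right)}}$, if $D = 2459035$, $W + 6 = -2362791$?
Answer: $\frac{26839819846019377553}{33529737548058190740} \approx 0.80048$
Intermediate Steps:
$W = -2362797$ ($W = -6 - 2362791 = -2362797$)
$Q{\left(I \right)} = 4 I^{2}$ ($Q{\left(I \right)} = \left(2 I\right)^{2} = 4 I^{2}$)
$f = \frac{3912399681583}{4887577911132}$ ($f = \frac{2459035}{2068556} + \frac{917452}{-2362797} = 2459035 \cdot \frac{1}{2068556} + 917452 \left(- \frac{1}{2362797}\right) = \frac{2459035}{2068556} - \frac{917452}{2362797} = \frac{3912399681583}{4887577911132} \approx 0.80048$)
$f - \frac{1}{\left(-155\right) \left(-20969\right) + Q{\left(-950 \right)}} = \frac{3912399681583}{4887577911132} - \frac{1}{\left(-155\right) \left(-20969\right) + 4 \left(-950\right)^{2}} = \frac{3912399681583}{4887577911132} - \frac{1}{3250195 + 4 \cdot 902500} = \frac{3912399681583}{4887577911132} - \frac{1}{3250195 + 3610000} = \frac{3912399681583}{4887577911132} - \frac{1}{6860195} = \frac{26839819846019377553}{33529737548058190740}$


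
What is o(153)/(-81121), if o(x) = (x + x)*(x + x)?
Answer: -93636/81121 ≈ -1.1543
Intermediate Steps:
o(x) = 4*x² (o(x) = (2*x)*(2*x) = 4*x²)
o(153)/(-81121) = (4*153²)/(-81121) = (4*23409)*(-1/81121) = 93636*(-1/81121) = -93636/81121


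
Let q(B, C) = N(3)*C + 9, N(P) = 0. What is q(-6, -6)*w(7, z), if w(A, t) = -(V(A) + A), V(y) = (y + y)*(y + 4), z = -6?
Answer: -1449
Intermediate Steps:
V(y) = 2*y*(4 + y) (V(y) = (2*y)*(4 + y) = 2*y*(4 + y))
w(A, t) = -A - 2*A*(4 + A) (w(A, t) = -(2*A*(4 + A) + A) = -(A + 2*A*(4 + A)) = -A - 2*A*(4 + A))
q(B, C) = 9 (q(B, C) = 0*C + 9 = 0 + 9 = 9)
q(-6, -6)*w(7, z) = 9*(7*(-9 - 2*7)) = 9*(7*(-9 - 14)) = 9*(7*(-23)) = 9*(-161) = -1449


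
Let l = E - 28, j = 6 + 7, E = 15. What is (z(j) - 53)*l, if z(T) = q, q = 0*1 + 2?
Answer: 663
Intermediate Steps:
q = 2 (q = 0 + 2 = 2)
j = 13
z(T) = 2
l = -13 (l = 15 - 28 = -13)
(z(j) - 53)*l = (2 - 53)*(-13) = -51*(-13) = 663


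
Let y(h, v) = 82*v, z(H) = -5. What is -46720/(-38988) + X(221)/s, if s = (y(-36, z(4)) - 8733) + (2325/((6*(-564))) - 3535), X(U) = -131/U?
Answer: 36917768510216/30806802321633 ≈ 1.1984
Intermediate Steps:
s = -14301559/1128 (s = (82*(-5) - 8733) + (2325/((6*(-564))) - 3535) = (-410 - 8733) + (2325/(-3384) - 3535) = -9143 + (2325*(-1/3384) - 3535) = -9143 + (-775/1128 - 3535) = -9143 - 3988255/1128 = -14301559/1128 ≈ -12679.)
-46720/(-38988) + X(221)/s = -46720/(-38988) + (-131/221)/(-14301559/1128) = -46720*(-1/38988) - 131*1/221*(-1128/14301559) = 11680/9747 - 131/221*(-1128/14301559) = 11680/9747 + 147768/3160644539 = 36917768510216/30806802321633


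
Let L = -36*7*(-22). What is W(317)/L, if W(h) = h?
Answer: 317/5544 ≈ 0.057179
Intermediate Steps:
L = 5544 (L = -252*(-22) = 5544)
W(317)/L = 317/5544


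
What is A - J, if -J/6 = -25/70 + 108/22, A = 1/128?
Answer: 269261/9856 ≈ 27.319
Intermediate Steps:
A = 1/128 ≈ 0.0078125
J = -2103/77 (J = -6*(-25/70 + 108/22) = -6*(-25*1/70 + 108*(1/22)) = -6*(-5/14 + 54/11) = -6*701/154 = -2103/77 ≈ -27.312)
A - J = 1/128 - 1*(-2103/77) = 1/128 + 2103/77 = 269261/9856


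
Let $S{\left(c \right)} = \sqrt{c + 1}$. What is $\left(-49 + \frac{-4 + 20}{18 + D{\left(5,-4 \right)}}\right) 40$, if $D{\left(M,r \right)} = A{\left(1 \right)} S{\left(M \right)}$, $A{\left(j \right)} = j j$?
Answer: $- \frac{101960}{53} - \frac{320 \sqrt{6}}{159} \approx -1928.7$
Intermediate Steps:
$A{\left(j \right)} = j^{2}$
$S{\left(c \right)} = \sqrt{1 + c}$
$D{\left(M,r \right)} = \sqrt{1 + M}$ ($D{\left(M,r \right)} = 1^{2} \sqrt{1 + M} = 1 \sqrt{1 + M} = \sqrt{1 + M}$)
$\left(-49 + \frac{-4 + 20}{18 + D{\left(5,-4 \right)}}\right) 40 = \left(-49 + \frac{-4 + 20}{18 + \sqrt{1 + 5}}\right) 40 = \left(-49 + \frac{16}{18 + \sqrt{6}}\right) 40 = -1960 + \frac{640}{18 + \sqrt{6}}$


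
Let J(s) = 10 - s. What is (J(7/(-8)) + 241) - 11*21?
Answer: 167/8 ≈ 20.875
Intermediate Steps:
(J(7/(-8)) + 241) - 11*21 = ((10 - 7/(-8)) + 241) - 11*21 = ((10 - 7*(-1)/8) + 241) - 231 = ((10 - 1*(-7/8)) + 241) - 231 = ((10 + 7/8) + 241) - 231 = (87/8 + 241) - 231 = 2015/8 - 231 = 167/8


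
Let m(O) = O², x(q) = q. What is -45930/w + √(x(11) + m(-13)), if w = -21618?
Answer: 7655/3603 + 6*√5 ≈ 15.541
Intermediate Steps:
-45930/w + √(x(11) + m(-13)) = -45930/(-21618) + √(11 + (-13)²) = -45930*(-1/21618) + √(11 + 169) = 7655/3603 + √180 = 7655/3603 + 6*√5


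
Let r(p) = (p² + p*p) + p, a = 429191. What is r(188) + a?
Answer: 500067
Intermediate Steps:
r(p) = p + 2*p² (r(p) = (p² + p²) + p = 2*p² + p = p + 2*p²)
r(188) + a = 188*(1 + 2*188) + 429191 = 188*(1 + 376) + 429191 = 188*377 + 429191 = 70876 + 429191 = 500067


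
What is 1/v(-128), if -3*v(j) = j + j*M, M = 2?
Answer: 1/128 ≈ 0.0078125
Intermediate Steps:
v(j) = -j (v(j) = -(j + j*2)/3 = -(j + 2*j)/3 = -j)
1/v(-128) = 1/(-1*(-128)) = 1/128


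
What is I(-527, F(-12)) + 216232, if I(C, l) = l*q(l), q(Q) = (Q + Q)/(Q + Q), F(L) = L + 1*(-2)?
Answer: 216218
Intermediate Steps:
F(L) = -2 + L (F(L) = L - 2 = -2 + L)
q(Q) = 1 (q(Q) = (2*Q)/((2*Q)) = (2*Q)*(1/(2*Q)) = 1)
I(C, l) = l (I(C, l) = l*1 = l)
I(-527, F(-12)) + 216232 = (-2 - 12) + 216232 = -14 + 216232 = 216218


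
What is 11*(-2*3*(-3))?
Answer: 198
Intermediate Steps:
11*(-2*3*(-3)) = 11*(-6*(-3)) = 11*18 = 198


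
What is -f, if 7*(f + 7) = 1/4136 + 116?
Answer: -277113/28952 ≈ -9.5715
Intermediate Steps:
f = 277113/28952 (f = -7 + (1/4136 + 116)/7 = -7 + (1/7)*(479777/4136) = -7 + 479777/28952 = 277113/28952 ≈ 9.5715)
-f = -1*277113/28952 = -277113/28952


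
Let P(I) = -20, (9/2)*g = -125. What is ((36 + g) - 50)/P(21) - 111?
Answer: -4901/45 ≈ -108.91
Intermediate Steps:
g = -250/9 (g = (2/9)*(-125) = -250/9 ≈ -27.778)
((36 + g) - 50)/P(21) - 111 = ((36 - 250/9) - 50)/(-20) - 111 = (74/9 - 50)*(-1/20) - 111 = -376/9*(-1/20) - 111 = 94/45 - 111 = -4901/45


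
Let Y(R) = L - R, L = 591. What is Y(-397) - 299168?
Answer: -298180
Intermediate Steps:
Y(R) = 591 - R
Y(-397) - 299168 = (591 - 1*(-397)) - 299168 = (591 + 397) - 299168 = 988 - 299168 = -298180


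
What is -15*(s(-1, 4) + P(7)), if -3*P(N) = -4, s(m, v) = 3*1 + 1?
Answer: -80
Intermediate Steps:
s(m, v) = 4 (s(m, v) = 3 + 1 = 4)
P(N) = 4/3 (P(N) = -1/3*(-4) = 4/3)
-15*(s(-1, 4) + P(7)) = -15*(4 + 4/3) = -15*16/3 = -80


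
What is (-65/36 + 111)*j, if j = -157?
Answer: -617167/36 ≈ -17144.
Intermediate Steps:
(-65/36 + 111)*j = (-65/36 + 111)*(-157) = (3931/36)*(-157) = -617167/36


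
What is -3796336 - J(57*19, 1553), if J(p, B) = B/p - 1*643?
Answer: -4110737072/1083 ≈ -3.7957e+6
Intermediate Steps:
J(p, B) = -643 + B/p (J(p, B) = B/p - 643 = -643 + B/p)
-3796336 - J(57*19, 1553) = -3796336 - (-643 + 1553/((57*19))) = -3796336 - (-643 + 1553/1083) = -3796336 - 1*(-694816/1083) = -3796336 + 694816/1083 = -4110737072/1083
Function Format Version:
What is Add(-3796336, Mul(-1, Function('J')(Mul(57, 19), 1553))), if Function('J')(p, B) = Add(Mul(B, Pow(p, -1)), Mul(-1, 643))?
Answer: Rational(-4110737072, 1083) ≈ -3.7957e+6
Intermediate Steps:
Function('J')(p, B) = Add(-643, Mul(B, Pow(p, -1))) (Function('J')(p, B) = Add(Mul(B, Pow(p, -1)), -643) = Add(-643, Mul(B, Pow(p, -1))))
Add(-3796336, Mul(-1, Function('J')(Mul(57, 19), 1553))) = Add(-3796336, Mul(-1, Add(-643, Mul(1553, Pow(Mul(57, 19), -1))))) = Add(-3796336, Mul(-1, Add(-643, Mul(1553, Pow(1083, -1))))) = Add(-3796336, Mul(-1, Add(-643, Mul(1553, Rational(1, 1083))))) = Add(-3796336, Mul(-1, Add(-643, Rational(1553, 1083)))) = Add(-3796336, Mul(-1, Rational(-694816, 1083))) = Add(-3796336, Rational(694816, 1083)) = Rational(-4110737072, 1083)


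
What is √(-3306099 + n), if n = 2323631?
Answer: 2*I*√245617 ≈ 991.2*I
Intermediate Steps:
√(-3306099 + n) = √(-3306099 + 2323631) = √(-982468) = 2*I*√245617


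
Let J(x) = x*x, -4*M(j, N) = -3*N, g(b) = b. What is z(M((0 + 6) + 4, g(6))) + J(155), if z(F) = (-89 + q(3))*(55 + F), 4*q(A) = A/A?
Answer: 149955/8 ≈ 18744.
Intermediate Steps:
q(A) = 1/4 (q(A) = (A/A)/4 = (1/4)*1 = 1/4)
M(j, N) = 3*N/4 (M(j, N) = -(-3)*N/4 = 3*N/4)
J(x) = x**2
z(F) = -19525/4 - 355*F/4 (z(F) = (-89 + 1/4)*(55 + F) = -355*(55 + F)/4 = -19525/4 - 355*F/4)
z(M((0 + 6) + 4, g(6))) + J(155) = (-19525/4 - 1065*6/16) + 155**2 = (-19525/4 - 355/4*9/2) + 24025 = (-19525/4 - 3195/8) + 24025 = -42245/8 + 24025 = 149955/8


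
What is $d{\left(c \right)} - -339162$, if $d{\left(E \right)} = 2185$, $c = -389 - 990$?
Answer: $341347$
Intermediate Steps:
$c = -1379$
$d{\left(c \right)} - -339162 = 2185 - -339162 = 2185 + 339162 = 341347$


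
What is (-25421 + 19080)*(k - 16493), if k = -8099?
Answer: 155937872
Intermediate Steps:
(-25421 + 19080)*(k - 16493) = (-25421 + 19080)*(-8099 - 16493) = -6341*(-24592) = 155937872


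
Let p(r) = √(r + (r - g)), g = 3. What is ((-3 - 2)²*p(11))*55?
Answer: 1375*√19 ≈ 5993.5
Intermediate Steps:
p(r) = √(-3 + 2*r) (p(r) = √(r + (r - 1*3)) = √(r + (r - 3)) = √(r + (-3 + r)) = √(-3 + 2*r))
((-3 - 2)²*p(11))*55 = ((-3 - 2)²*√(-3 + 2*11))*55 = ((-5)²*√(-3 + 22))*55 = (25*√19)*55 = 1375*√19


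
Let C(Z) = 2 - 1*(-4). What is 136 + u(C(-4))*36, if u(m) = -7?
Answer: -116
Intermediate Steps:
C(Z) = 6 (C(Z) = 2 + 4 = 6)
136 + u(C(-4))*36 = 136 - 7*36 = 136 - 252 = -116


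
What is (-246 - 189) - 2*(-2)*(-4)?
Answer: -451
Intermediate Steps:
(-246 - 189) - 2*(-2)*(-4) = -435 + 4*(-4) = -435 - 16 = -451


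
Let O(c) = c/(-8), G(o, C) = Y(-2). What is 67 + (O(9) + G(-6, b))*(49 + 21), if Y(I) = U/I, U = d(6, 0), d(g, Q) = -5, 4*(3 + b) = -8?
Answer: 653/4 ≈ 163.25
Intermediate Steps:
b = -5 (b = -3 + (1/4)*(-8) = -3 - 2 = -5)
U = -5
Y(I) = -5/I
G(o, C) = 5/2 (G(o, C) = -5/(-2) = -5*(-1/2) = 5/2)
O(c) = -c/8 (O(c) = c*(-1/8) = -c/8)
67 + (O(9) + G(-6, b))*(49 + 21) = 67 + (-1/8*9 + 5/2)*(49 + 21) = 67 + (-9/8 + 5/2)*70 = 67 + (11/8)*70 = 67 + 385/4 = 653/4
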